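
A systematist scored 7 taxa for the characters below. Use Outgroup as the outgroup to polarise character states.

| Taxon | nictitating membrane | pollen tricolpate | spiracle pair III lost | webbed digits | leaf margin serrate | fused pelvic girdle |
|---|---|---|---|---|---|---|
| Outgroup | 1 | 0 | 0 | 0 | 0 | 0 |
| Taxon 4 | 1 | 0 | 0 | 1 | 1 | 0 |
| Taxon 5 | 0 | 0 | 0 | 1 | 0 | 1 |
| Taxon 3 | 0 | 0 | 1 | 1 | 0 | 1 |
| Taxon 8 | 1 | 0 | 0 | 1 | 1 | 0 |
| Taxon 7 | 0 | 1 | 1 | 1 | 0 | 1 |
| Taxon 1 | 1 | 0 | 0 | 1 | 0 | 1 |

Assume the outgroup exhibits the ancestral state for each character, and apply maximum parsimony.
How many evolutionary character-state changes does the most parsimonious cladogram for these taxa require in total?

Character polarity is set by the outgroup: the derived state is whichever differs from the outgroup's state, so for nictitating membrane the derived state is '0', and for the remaining characters it is '1'.
Only Taxon 3, Taxon 5, and Taxon 7 show the derived state '0' for nictitating membrane, supporting them as a clade.
pollen tricolpate (derived state '1') is unique to Taxon 7 (autapomorphy; uninformative for grouping).
Only Taxon 3 and Taxon 7 show the derived state '1' for spiracle pair III lost, supporting them as a clade.
webbed digits (derived state '1') is shared by all ingroup taxa — unites the whole ingroup.
Only Taxon 4 and Taxon 8 show the derived state '1' for leaf margin serrate, supporting them as a clade.
Only Taxon 1, Taxon 3, Taxon 5, and Taxon 7 show the derived state '1' for fused pelvic girdle, supporting them as a clade.
Most parsimonious ingroup topology: ((Taxon 4,Taxon 8),((Taxon 5,(Taxon 3,Taxon 7)),Taxon 1)).
Changes per character on this tree: nictitating membrane: 1; pollen tricolpate: 1; spiracle pair III lost: 1; webbed digits: 1; leaf margin serrate: 1; fused pelvic girdle: 1.
Total = 6.

6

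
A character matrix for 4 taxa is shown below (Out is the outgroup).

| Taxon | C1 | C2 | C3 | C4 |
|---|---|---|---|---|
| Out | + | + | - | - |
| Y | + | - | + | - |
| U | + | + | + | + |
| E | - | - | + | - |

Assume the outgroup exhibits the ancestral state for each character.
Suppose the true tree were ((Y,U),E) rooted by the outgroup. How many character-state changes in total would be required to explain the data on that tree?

5

Map each character onto ((Y,U),E) (rooted by Out) and count the minimum state changes it requires (Fitch parsimony):
C1: 1; C2: 2; C3: 1; C4: 1.
Total tree length = 5.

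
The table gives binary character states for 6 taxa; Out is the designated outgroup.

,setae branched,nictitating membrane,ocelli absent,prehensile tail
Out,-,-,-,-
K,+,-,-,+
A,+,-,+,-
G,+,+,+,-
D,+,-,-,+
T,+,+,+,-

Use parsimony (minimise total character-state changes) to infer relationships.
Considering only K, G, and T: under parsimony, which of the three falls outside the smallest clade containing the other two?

The outgroup has state '-' for every character, so '+' is the derived state throughout.
setae branched (derived state '+') is shared by all ingroup taxa — unites the whole ingroup.
nictitating membrane: derived state '+' in G and T only — synapomorphy for {G, T}.
ocelli absent: derived state '+' in A, G, and T only — synapomorphy for {A, G, T}.
prehensile tail: derived state '+' in D and K only — synapomorphy for {D, K}.
Most parsimonious ingroup topology: ((K,D),(A,(G,T))).
G and T share a more recent common ancestor with each other than either does with K, so K is the least closely related of the three.

K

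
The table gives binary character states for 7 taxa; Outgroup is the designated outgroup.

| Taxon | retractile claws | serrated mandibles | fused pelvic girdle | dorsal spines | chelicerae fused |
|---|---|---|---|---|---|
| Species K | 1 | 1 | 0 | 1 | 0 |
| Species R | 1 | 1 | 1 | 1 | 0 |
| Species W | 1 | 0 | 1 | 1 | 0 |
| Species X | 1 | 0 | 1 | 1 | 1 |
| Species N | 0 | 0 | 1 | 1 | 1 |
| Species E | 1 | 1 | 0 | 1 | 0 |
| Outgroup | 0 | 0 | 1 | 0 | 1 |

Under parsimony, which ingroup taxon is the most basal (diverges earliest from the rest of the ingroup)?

Species N

Character polarity is set by the outgroup: the derived state is whichever differs from the outgroup's state, so for fused pelvic girdle, chelicerae fused the derived state is '0', and for the remaining characters it is '1'.
Only Species E, Species K, Species R, Species W, and Species X show the derived state '1' for retractile claws, supporting them as a clade.
Only Species E, Species K, and Species R show the derived state '1' for serrated mandibles, supporting them as a clade.
Only Species E and Species K show the derived state '0' for fused pelvic girdle, supporting them as a clade.
All ingroup taxa share the derived state '1' for dorsal spines; it defines the ingroup but does not resolve relationships within it.
chelicerae fused: derived state '0' in Species E, Species K, Species R, and Species W only — synapomorphy for {Species E, Species K, Species R, Species W}.
Most parsimonious ingroup topology: ((Species X,(((Species E,Species K),Species R),Species W)),Species N).
Species N is sister to the clade containing all other ingroup taxa, so it is the earliest-diverging (most basal) ingroup lineage.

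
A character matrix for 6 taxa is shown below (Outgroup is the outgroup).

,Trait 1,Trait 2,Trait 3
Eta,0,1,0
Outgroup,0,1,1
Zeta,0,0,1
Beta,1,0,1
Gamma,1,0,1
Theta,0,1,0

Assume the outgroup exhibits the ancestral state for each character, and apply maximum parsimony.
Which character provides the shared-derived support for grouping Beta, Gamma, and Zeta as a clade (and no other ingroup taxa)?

Trait 2

Character polarity is set by the outgroup: the derived state is whichever differs from the outgroup's state, so for Trait 2, Trait 3 the derived state is '0', and for the remaining characters it is '1'.
Only Beta and Gamma show the derived state '1' for Trait 1, supporting them as a clade.
Only Beta, Gamma, and Zeta show the derived state '0' for Trait 2, supporting them as a clade.
Only Eta and Theta show the derived state '0' for Trait 3, supporting them as a clade.
Most parsimonious ingroup topology: (((Beta,Gamma),Zeta),(Theta,Eta)).
The clade {Beta, Gamma, Zeta} is supported by Trait 2: its derived state '0' occurs in exactly those taxa and in no other taxon (including the outgroup).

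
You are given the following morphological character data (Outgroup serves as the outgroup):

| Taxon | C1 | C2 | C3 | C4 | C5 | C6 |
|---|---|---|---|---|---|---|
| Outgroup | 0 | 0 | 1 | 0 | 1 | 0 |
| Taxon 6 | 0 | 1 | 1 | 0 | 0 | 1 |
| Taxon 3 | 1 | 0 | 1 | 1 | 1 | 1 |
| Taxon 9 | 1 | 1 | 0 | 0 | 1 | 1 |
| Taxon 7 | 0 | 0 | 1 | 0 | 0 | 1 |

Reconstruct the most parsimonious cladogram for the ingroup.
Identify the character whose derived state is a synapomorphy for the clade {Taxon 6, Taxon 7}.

C5

Character polarity is set by the outgroup: the derived state is whichever differs from the outgroup's state, so for C3, C5 the derived state is '0', and for the remaining characters it is '1'.
C1: derived state '1' in Taxon 3 and Taxon 9 only — synapomorphy for {Taxon 3, Taxon 9}.
C2 groups Taxon 6 and Taxon 9, which is incompatible with the clades supported by the remaining characters; treating it as convergent (homoplasy) costs fewer steps than any alternative tree.
C3: derived state '0' in Taxon 9 only — an autapomorphy, so it tells us nothing about relationships among taxa.
C4 (derived state '1') is unique to Taxon 3 (autapomorphy; uninformative for grouping).
C5: derived state '0' in Taxon 6 and Taxon 7 only — synapomorphy for {Taxon 6, Taxon 7}.
All ingroup taxa share the derived state '1' for C6; it defines the ingroup but does not resolve relationships within it.
Most parsimonious ingroup topology: ((Taxon 6,Taxon 7),(Taxon 3,Taxon 9)).
The clade {Taxon 6, Taxon 7} is supported by C5: its derived state '0' occurs in exactly those taxa and in no other taxon (including the outgroup).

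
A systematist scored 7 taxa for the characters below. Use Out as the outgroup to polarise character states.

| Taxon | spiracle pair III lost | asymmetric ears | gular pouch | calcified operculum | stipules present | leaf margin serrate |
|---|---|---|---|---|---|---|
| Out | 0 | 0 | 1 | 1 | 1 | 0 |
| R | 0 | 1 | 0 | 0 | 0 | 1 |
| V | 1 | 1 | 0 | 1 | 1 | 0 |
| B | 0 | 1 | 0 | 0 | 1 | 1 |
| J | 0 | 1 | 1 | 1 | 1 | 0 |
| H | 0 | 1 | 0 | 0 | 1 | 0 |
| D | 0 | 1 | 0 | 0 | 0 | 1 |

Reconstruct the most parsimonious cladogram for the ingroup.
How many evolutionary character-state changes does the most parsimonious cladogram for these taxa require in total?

6

Character polarity is set by the outgroup: the derived state is whichever differs from the outgroup's state, so for gular pouch, calcified operculum, stipules present the derived state is '0', and for the remaining characters it is '1'.
spiracle pair III lost: derived state '1' in V only — an autapomorphy, so it tells us nothing about relationships among taxa.
All ingroup taxa share the derived state '1' for asymmetric ears; it defines the ingroup but does not resolve relationships within it.
Only B, D, H, R, and V show the derived state '0' for gular pouch, supporting them as a clade.
calcified operculum (derived state '0') is shared by B, D, H, and R — a synapomorphy uniting that clade.
stipules present (derived state '0') is shared by D and R — a synapomorphy uniting that clade.
Only B, D, and R show the derived state '1' for leaf margin serrate, supporting them as a clade.
Most parsimonious ingroup topology: (((((R,D),B),H),V),J).
Changes per character on this tree: spiracle pair III lost: 1; asymmetric ears: 1; gular pouch: 1; calcified operculum: 1; stipules present: 1; leaf margin serrate: 1.
Total = 6.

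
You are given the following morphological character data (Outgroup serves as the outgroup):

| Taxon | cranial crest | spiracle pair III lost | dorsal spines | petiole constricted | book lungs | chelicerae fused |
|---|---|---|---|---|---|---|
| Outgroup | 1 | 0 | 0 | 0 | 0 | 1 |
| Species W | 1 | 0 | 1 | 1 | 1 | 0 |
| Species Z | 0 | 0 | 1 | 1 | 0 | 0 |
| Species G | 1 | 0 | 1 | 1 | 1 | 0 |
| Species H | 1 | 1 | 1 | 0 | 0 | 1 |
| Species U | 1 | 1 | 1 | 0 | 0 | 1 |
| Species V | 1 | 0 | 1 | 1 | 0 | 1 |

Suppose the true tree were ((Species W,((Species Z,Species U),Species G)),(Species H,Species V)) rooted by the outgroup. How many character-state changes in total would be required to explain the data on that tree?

11

Map each character onto ((Species W,((Species Z,Species U),Species G)),(Species H,Species V)) (rooted by Outgroup) and count the minimum state changes it requires (Fitch parsimony):
cranial crest: 1; spiracle pair III lost: 2; dorsal spines: 1; petiole constricted: 3; book lungs: 2; chelicerae fused: 2.
Total tree length = 11.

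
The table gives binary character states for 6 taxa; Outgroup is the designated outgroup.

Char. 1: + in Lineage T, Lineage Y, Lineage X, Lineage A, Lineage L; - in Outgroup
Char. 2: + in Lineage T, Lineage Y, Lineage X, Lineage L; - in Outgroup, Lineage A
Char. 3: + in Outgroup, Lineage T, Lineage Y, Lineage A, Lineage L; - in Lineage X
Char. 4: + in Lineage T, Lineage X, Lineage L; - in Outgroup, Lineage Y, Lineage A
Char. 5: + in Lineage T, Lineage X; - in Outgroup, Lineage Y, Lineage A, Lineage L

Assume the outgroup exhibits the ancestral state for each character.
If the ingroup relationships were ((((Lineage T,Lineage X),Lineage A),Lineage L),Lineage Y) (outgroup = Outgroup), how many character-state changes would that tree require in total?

Map each character onto ((((Lineage T,Lineage X),Lineage A),Lineage L),Lineage Y) (rooted by Outgroup) and count the minimum state changes it requires (Fitch parsimony):
Char. 1: 1; Char. 2: 2; Char. 3: 1; Char. 4: 2; Char. 5: 1.
Total tree length = 7.

7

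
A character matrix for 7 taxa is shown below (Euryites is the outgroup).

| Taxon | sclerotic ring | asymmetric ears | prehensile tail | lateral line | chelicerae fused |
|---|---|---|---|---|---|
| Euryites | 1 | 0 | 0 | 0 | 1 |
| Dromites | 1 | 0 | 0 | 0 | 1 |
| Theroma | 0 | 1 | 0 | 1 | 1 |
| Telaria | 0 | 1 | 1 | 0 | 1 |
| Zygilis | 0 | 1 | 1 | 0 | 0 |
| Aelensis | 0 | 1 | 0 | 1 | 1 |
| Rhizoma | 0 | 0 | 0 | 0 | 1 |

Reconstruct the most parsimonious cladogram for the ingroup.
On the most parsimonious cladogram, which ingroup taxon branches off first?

Dromites

Character polarity is set by the outgroup: the derived state is whichever differs from the outgroup's state, so for sclerotic ring, chelicerae fused the derived state is '0', and for the remaining characters it is '1'.
Only Aelensis, Rhizoma, Telaria, Theroma, and Zygilis show the derived state '0' for sclerotic ring, supporting them as a clade.
asymmetric ears: derived state '1' in Aelensis, Telaria, Theroma, and Zygilis only — synapomorphy for {Aelensis, Telaria, Theroma, Zygilis}.
prehensile tail (derived state '1') is shared by Telaria and Zygilis — a synapomorphy uniting that clade.
lateral line: derived state '1' in Aelensis and Theroma only — synapomorphy for {Aelensis, Theroma}.
chelicerae fused (derived state '0') is unique to Zygilis (autapomorphy; uninformative for grouping).
Most parsimonious ingroup topology: (Dromites,(((Theroma,Aelensis),(Telaria,Zygilis)),Rhizoma)).
Dromites is sister to the clade containing all other ingroup taxa, so it is the earliest-diverging (most basal) ingroup lineage.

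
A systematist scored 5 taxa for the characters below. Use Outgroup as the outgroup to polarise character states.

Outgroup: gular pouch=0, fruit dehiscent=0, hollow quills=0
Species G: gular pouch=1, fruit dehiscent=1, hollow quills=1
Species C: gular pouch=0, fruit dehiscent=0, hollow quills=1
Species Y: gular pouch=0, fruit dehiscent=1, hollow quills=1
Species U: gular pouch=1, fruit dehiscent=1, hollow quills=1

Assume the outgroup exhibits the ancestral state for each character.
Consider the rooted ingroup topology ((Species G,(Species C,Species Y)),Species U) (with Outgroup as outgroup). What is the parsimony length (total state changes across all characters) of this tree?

5

Map each character onto ((Species G,(Species C,Species Y)),Species U) (rooted by Outgroup) and count the minimum state changes it requires (Fitch parsimony):
gular pouch: 2; fruit dehiscent: 2; hollow quills: 1.
Total tree length = 5.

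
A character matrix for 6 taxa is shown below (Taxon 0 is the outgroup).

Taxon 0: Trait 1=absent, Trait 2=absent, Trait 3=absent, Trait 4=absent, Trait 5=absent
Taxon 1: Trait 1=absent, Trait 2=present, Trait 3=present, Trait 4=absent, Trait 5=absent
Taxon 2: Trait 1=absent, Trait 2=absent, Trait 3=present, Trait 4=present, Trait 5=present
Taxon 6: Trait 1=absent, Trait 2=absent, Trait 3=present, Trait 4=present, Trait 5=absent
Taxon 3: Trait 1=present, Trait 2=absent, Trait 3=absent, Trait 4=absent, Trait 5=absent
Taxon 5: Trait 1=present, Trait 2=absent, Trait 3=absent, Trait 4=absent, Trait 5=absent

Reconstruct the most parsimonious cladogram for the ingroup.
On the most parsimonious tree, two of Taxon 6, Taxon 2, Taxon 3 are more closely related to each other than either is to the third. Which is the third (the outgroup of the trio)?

The outgroup has state 'absent' for every character, so 'present' is the derived state throughout.
Trait 1 (derived state 'present') is shared by Taxon 3 and Taxon 5 — a synapomorphy uniting that clade.
Trait 2: derived state 'present' in Taxon 1 only — an autapomorphy, so it tells us nothing about relationships among taxa.
Trait 3 (derived state 'present') is shared by Taxon 1, Taxon 2, and Taxon 6 — a synapomorphy uniting that clade.
Trait 4 (derived state 'present') is shared by Taxon 2 and Taxon 6 — a synapomorphy uniting that clade.
Trait 5 (derived state 'present') is unique to Taxon 2 (autapomorphy; uninformative for grouping).
Most parsimonious ingroup topology: ((Taxon 1,(Taxon 2,Taxon 6)),(Taxon 3,Taxon 5)).
Taxon 6 and Taxon 2 share a more recent common ancestor with each other than either does with Taxon 3, so Taxon 3 is the least closely related of the three.

Taxon 3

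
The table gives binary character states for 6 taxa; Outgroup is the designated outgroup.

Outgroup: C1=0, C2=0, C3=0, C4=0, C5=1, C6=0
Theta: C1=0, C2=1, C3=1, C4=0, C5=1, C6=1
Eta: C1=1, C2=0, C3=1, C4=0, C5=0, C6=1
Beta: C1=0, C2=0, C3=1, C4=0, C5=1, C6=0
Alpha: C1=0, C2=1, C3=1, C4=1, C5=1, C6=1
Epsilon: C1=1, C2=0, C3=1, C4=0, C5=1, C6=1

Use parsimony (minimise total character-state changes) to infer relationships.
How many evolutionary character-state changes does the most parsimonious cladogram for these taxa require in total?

6

Character polarity is set by the outgroup: the derived state is whichever differs from the outgroup's state, so for C5 the derived state is '0', and for the remaining characters it is '1'.
C1: derived state '1' in Epsilon and Eta only — synapomorphy for {Epsilon, Eta}.
C2: derived state '1' in Alpha and Theta only — synapomorphy for {Alpha, Theta}.
All ingroup taxa share the derived state '1' for C3; it defines the ingroup but does not resolve relationships within it.
C4: derived state '1' in Alpha only — an autapomorphy, so it tells us nothing about relationships among taxa.
C5: derived state '0' in Eta only — an autapomorphy, so it tells us nothing about relationships among taxa.
C6 (derived state '1') is shared by Alpha, Epsilon, Eta, and Theta — a synapomorphy uniting that clade.
Most parsimonious ingroup topology: (((Theta,Alpha),(Eta,Epsilon)),Beta).
Changes per character on this tree: C1: 1; C2: 1; C3: 1; C4: 1; C5: 1; C6: 1.
Total = 6.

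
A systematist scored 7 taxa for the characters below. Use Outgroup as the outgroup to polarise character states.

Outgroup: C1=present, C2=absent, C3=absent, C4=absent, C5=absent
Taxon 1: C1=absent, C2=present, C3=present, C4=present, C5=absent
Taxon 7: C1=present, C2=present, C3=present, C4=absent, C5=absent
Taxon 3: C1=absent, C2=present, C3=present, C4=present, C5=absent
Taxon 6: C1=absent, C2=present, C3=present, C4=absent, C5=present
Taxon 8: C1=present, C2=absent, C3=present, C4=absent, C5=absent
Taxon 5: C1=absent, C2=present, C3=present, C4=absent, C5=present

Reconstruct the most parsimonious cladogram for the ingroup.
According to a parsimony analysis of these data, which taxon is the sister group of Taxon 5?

Taxon 6

Character polarity is set by the outgroup: the derived state is whichever differs from the outgroup's state, so for C1 the derived state is 'absent', and for the remaining characters it is 'present'.
C1 (derived state 'absent') is shared by Taxon 1, Taxon 3, Taxon 5, and Taxon 6 — a synapomorphy uniting that clade.
C2: derived state 'present' in Taxon 1, Taxon 3, Taxon 5, Taxon 6, and Taxon 7 only — synapomorphy for {Taxon 1, Taxon 3, Taxon 5, Taxon 6, Taxon 7}.
All ingroup taxa share the derived state 'present' for C3; it defines the ingroup but does not resolve relationships within it.
Only Taxon 1 and Taxon 3 show the derived state 'present' for C4, supporting them as a clade.
C5 (derived state 'present') is shared by Taxon 5 and Taxon 6 — a synapomorphy uniting that clade.
Most parsimonious ingroup topology: (Taxon 8,(Taxon 7,((Taxon 5,Taxon 6),(Taxon 3,Taxon 1)))).
Taxon 5 and Taxon 6 form a cherry on this tree, so they are sister taxa.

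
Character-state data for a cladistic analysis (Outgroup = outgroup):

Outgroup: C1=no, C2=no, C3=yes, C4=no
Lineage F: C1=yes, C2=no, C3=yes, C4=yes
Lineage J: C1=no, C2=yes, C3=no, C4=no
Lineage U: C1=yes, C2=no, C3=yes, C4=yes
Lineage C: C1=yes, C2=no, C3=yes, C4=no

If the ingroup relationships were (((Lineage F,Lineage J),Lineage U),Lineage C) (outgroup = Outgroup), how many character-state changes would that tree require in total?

6

Map each character onto (((Lineage F,Lineage J),Lineage U),Lineage C) (rooted by Outgroup) and count the minimum state changes it requires (Fitch parsimony):
C1: 2; C2: 1; C3: 1; C4: 2.
Total tree length = 6.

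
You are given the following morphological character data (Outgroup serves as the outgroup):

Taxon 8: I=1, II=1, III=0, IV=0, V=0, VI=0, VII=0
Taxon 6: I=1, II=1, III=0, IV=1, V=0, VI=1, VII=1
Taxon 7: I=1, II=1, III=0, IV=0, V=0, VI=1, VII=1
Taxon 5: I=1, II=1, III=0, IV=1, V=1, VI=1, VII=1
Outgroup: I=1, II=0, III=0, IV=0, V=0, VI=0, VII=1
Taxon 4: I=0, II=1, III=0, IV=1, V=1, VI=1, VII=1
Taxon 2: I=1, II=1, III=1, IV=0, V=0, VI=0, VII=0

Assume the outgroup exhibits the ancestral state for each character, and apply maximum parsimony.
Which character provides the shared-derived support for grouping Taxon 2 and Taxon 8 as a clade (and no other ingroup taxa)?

Character polarity is set by the outgroup: the derived state is whichever differs from the outgroup's state, so for I, VII the derived state is '0', and for the remaining characters it is '1'.
I (derived state '0') is unique to Taxon 4 (autapomorphy; uninformative for grouping).
All ingroup taxa share the derived state '1' for II; it defines the ingroup but does not resolve relationships within it.
III (derived state '1') is unique to Taxon 2 (autapomorphy; uninformative for grouping).
IV: derived state '1' in Taxon 4, Taxon 5, and Taxon 6 only — synapomorphy for {Taxon 4, Taxon 5, Taxon 6}.
V: derived state '1' in Taxon 4 and Taxon 5 only — synapomorphy for {Taxon 4, Taxon 5}.
VI (derived state '1') is shared by Taxon 4, Taxon 5, Taxon 6, and Taxon 7 — a synapomorphy uniting that clade.
VII: derived state '0' in Taxon 2 and Taxon 8 only — synapomorphy for {Taxon 2, Taxon 8}.
Most parsimonious ingroup topology: ((((Taxon 4,Taxon 5),Taxon 6),Taxon 7),(Taxon 8,Taxon 2)).
The clade {Taxon 2, Taxon 8} is supported by VII: its derived state '0' occurs in exactly those taxa and in no other taxon (including the outgroup).

VII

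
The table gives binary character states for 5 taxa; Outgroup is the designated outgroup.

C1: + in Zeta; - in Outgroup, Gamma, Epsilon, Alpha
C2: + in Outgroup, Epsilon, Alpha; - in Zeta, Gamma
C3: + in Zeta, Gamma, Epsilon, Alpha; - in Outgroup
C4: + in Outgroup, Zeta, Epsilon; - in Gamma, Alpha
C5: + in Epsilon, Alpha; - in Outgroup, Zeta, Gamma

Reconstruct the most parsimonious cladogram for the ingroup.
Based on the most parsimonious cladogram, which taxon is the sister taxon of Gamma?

Zeta

Character polarity is set by the outgroup: the derived state is whichever differs from the outgroup's state, so for C2, C4 the derived state is '-', and for the remaining characters it is '+'.
C1: derived state '+' in Zeta only — an autapomorphy, so it tells us nothing about relationships among taxa.
Only Gamma and Zeta show the derived state '-' for C2, supporting them as a clade.
All ingroup taxa share the derived state '+' for C3; it defines the ingroup but does not resolve relationships within it.
C4 groups Alpha and Gamma, which is incompatible with the clades supported by the remaining characters; treating it as convergent (homoplasy) costs fewer steps than any alternative tree.
C5 (derived state '+') is shared by Alpha and Epsilon — a synapomorphy uniting that clade.
Most parsimonious ingroup topology: ((Zeta,Gamma),(Epsilon,Alpha)).
Gamma and Zeta form a cherry on this tree, so they are sister taxa.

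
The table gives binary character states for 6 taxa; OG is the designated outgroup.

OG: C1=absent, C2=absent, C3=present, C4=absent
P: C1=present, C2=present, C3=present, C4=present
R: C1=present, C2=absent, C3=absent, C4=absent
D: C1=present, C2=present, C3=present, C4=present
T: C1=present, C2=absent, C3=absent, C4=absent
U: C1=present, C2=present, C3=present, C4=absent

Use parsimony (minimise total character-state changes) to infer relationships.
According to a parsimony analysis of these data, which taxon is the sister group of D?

P

Character polarity is set by the outgroup: the derived state is whichever differs from the outgroup's state, so for C3 the derived state is 'absent', and for the remaining characters it is 'present'.
C1 (derived state 'present') is shared by all ingroup taxa — unites the whole ingroup.
C2: derived state 'present' in D, P, and U only — synapomorphy for {D, P, U}.
C3 (derived state 'absent') is shared by R and T — a synapomorphy uniting that clade.
Only D and P show the derived state 'present' for C4, supporting them as a clade.
Most parsimonious ingroup topology: (((P,D),U),(R,T)).
D and P form a cherry on this tree, so they are sister taxa.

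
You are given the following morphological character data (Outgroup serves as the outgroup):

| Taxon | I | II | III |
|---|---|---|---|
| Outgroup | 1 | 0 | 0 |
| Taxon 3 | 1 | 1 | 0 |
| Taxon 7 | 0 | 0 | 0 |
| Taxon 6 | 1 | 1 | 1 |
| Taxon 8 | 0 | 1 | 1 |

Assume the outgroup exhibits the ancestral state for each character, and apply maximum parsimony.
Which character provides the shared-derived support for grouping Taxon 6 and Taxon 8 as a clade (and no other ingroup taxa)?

III

Character polarity is set by the outgroup: the derived state is whichever differs from the outgroup's state, so for I the derived state is '0', and for the remaining characters it is '1'.
I (state '0') occurs in Taxon 7 and Taxon 8 but conflicts with the nesting implied by the other characters — most parsimoniously interpreted as homoplasy.
II: derived state '1' in Taxon 3, Taxon 6, and Taxon 8 only — synapomorphy for {Taxon 3, Taxon 6, Taxon 8}.
Only Taxon 6 and Taxon 8 show the derived state '1' for III, supporting them as a clade.
Most parsimonious ingroup topology: ((Taxon 3,(Taxon 6,Taxon 8)),Taxon 7).
The clade {Taxon 6, Taxon 8} is supported by III: its derived state '1' occurs in exactly those taxa and in no other taxon (including the outgroup).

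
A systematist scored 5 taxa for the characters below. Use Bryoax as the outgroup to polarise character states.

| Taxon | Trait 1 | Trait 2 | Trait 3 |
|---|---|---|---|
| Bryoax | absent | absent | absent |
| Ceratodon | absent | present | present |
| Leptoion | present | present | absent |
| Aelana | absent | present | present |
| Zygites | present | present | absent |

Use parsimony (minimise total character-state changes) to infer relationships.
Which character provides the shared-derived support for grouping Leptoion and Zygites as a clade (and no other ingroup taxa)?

Trait 1

The outgroup has state 'absent' for every character, so 'present' is the derived state throughout.
Only Leptoion and Zygites show the derived state 'present' for Trait 1, supporting them as a clade.
All ingroup taxa share the derived state 'present' for Trait 2; it defines the ingroup but does not resolve relationships within it.
Trait 3: derived state 'present' in Aelana and Ceratodon only — synapomorphy for {Aelana, Ceratodon}.
Most parsimonious ingroup topology: ((Leptoion,Zygites),(Aelana,Ceratodon)).
The clade {Leptoion, Zygites} is supported by Trait 1: its derived state 'present' occurs in exactly those taxa and in no other taxon (including the outgroup).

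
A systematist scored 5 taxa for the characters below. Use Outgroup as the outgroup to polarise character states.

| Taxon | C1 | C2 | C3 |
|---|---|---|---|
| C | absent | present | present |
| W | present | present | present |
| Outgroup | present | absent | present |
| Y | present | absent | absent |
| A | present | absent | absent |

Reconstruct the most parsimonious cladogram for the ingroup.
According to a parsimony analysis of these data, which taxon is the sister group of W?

Character polarity is set by the outgroup: the derived state is whichever differs from the outgroup's state, so for C1, C3 the derived state is 'absent', and for the remaining characters it is 'present'.
C1: derived state 'absent' in C only — an autapomorphy, so it tells us nothing about relationships among taxa.
Only C and W show the derived state 'present' for C2, supporting them as a clade.
C3: derived state 'absent' in A and Y only — synapomorphy for {A, Y}.
Most parsimonious ingroup topology: ((C,W),(Y,A)).
W and C form a cherry on this tree, so they are sister taxa.

C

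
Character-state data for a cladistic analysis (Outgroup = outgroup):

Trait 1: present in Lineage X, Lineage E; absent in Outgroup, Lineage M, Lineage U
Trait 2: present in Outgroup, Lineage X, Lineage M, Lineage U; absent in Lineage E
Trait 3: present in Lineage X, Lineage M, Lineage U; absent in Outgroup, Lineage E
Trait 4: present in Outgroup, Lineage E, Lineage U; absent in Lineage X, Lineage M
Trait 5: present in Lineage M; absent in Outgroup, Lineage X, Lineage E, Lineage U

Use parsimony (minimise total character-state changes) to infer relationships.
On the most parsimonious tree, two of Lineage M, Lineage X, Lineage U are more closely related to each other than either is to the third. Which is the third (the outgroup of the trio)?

Character polarity is set by the outgroup: the derived state is whichever differs from the outgroup's state, so for Trait 2, Trait 4 the derived state is 'absent', and for the remaining characters it is 'present'.
Trait 1 groups Lineage E and Lineage X, which is incompatible with the clades supported by the remaining characters; treating it as convergent (homoplasy) costs fewer steps than any alternative tree.
Trait 2: derived state 'absent' in Lineage E only — an autapomorphy, so it tells us nothing about relationships among taxa.
Trait 3 (derived state 'present') is shared by Lineage M, Lineage U, and Lineage X — a synapomorphy uniting that clade.
Trait 4: derived state 'absent' in Lineage M and Lineage X only — synapomorphy for {Lineage M, Lineage X}.
Trait 5: derived state 'present' in Lineage M only — an autapomorphy, so it tells us nothing about relationships among taxa.
Most parsimonious ingroup topology: (((Lineage X,Lineage M),Lineage U),Lineage E).
Lineage M and Lineage X share a more recent common ancestor with each other than either does with Lineage U, so Lineage U is the least closely related of the three.

Lineage U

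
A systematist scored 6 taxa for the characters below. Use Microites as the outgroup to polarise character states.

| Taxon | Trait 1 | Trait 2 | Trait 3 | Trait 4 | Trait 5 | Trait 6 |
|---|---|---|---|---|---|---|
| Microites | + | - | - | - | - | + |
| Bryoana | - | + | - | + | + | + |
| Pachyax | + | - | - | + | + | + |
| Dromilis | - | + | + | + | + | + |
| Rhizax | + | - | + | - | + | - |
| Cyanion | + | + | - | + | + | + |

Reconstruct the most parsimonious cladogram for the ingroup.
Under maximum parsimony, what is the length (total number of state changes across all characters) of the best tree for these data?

7

Character polarity is set by the outgroup: the derived state is whichever differs from the outgroup's state, so for Trait 1, Trait 6 the derived state is '-', and for the remaining characters it is '+'.
Trait 1: derived state '-' in Bryoana and Dromilis only — synapomorphy for {Bryoana, Dromilis}.
Trait 2: derived state '+' in Bryoana, Cyanion, and Dromilis only — synapomorphy for {Bryoana, Cyanion, Dromilis}.
Trait 3 groups Dromilis and Rhizax, which is incompatible with the clades supported by the remaining characters; treating it as convergent (homoplasy) costs fewer steps than any alternative tree.
Only Bryoana, Cyanion, Dromilis, and Pachyax show the derived state '+' for Trait 4, supporting them as a clade.
All ingroup taxa share the derived state '+' for Trait 5; it defines the ingroup but does not resolve relationships within it.
Trait 6: derived state '-' in Rhizax only — an autapomorphy, so it tells us nothing about relationships among taxa.
Most parsimonious ingroup topology: ((((Bryoana,Dromilis),Cyanion),Pachyax),Rhizax).
Changes per character on this tree: Trait 1: 1; Trait 2: 1; Trait 3: 2; Trait 4: 1; Trait 5: 1; Trait 6: 1.
Total = 7.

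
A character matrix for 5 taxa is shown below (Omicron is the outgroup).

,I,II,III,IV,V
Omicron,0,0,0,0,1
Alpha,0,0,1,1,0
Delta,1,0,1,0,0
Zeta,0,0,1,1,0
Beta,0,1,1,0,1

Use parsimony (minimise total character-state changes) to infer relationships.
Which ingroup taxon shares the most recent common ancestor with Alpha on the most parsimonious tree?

Zeta

Character polarity is set by the outgroup: the derived state is whichever differs from the outgroup's state, so for V the derived state is '0', and for the remaining characters it is '1'.
I: derived state '1' in Delta only — an autapomorphy, so it tells us nothing about relationships among taxa.
II: derived state '1' in Beta only — an autapomorphy, so it tells us nothing about relationships among taxa.
III (derived state '1') is shared by all ingroup taxa — unites the whole ingroup.
Only Alpha and Zeta show the derived state '1' for IV, supporting them as a clade.
V: derived state '0' in Alpha, Delta, and Zeta only — synapomorphy for {Alpha, Delta, Zeta}.
Most parsimonious ingroup topology: (((Alpha,Zeta),Delta),Beta).
Alpha and Zeta form a cherry on this tree, so they are sister taxa.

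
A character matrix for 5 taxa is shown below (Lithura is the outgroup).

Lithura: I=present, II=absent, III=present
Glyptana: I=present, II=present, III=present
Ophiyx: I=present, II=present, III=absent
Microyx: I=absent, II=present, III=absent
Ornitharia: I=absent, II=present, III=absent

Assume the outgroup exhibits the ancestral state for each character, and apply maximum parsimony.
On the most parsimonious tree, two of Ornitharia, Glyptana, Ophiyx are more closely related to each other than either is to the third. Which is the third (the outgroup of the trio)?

Glyptana

Character polarity is set by the outgroup: the derived state is whichever differs from the outgroup's state, so for I, III the derived state is 'absent', and for the remaining characters it is 'present'.
I (derived state 'absent') is shared by Microyx and Ornitharia — a synapomorphy uniting that clade.
II (derived state 'present') is shared by all ingroup taxa — unites the whole ingroup.
III (derived state 'absent') is shared by Microyx, Ophiyx, and Ornitharia — a synapomorphy uniting that clade.
Most parsimonious ingroup topology: (Glyptana,(Ophiyx,(Microyx,Ornitharia))).
Ornitharia and Ophiyx share a more recent common ancestor with each other than either does with Glyptana, so Glyptana is the least closely related of the three.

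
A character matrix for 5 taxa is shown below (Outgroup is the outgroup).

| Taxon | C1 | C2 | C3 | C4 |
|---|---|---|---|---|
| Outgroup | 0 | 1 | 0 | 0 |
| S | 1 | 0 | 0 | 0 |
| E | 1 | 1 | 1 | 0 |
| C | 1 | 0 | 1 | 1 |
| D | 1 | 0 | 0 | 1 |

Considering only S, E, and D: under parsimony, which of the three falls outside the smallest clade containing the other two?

Character polarity is set by the outgroup: the derived state is whichever differs from the outgroup's state, so for C2 the derived state is '0', and for the remaining characters it is '1'.
All ingroup taxa share the derived state '1' for C1; it defines the ingroup but does not resolve relationships within it.
C2: derived state '0' in C, D, and S only — synapomorphy for {C, D, S}.
C3 groups C and E, which is incompatible with the clades supported by the remaining characters; treating it as convergent (homoplasy) costs fewer steps than any alternative tree.
C4 (derived state '1') is shared by C and D — a synapomorphy uniting that clade.
Most parsimonious ingroup topology: ((S,(C,D)),E).
D and S share a more recent common ancestor with each other than either does with E, so E is the least closely related of the three.

E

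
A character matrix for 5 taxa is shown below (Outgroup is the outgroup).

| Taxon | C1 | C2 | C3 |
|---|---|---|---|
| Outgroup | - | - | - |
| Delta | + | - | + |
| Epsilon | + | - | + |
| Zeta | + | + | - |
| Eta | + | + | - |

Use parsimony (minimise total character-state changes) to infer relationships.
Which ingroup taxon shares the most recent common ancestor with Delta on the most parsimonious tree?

Epsilon

The outgroup has state '-' for every character, so '+' is the derived state throughout.
All ingroup taxa share the derived state '+' for C1; it defines the ingroup but does not resolve relationships within it.
Only Eta and Zeta show the derived state '+' for C2, supporting them as a clade.
C3 (derived state '+') is shared by Delta and Epsilon — a synapomorphy uniting that clade.
Most parsimonious ingroup topology: ((Delta,Epsilon),(Zeta,Eta)).
Delta and Epsilon form a cherry on this tree, so they are sister taxa.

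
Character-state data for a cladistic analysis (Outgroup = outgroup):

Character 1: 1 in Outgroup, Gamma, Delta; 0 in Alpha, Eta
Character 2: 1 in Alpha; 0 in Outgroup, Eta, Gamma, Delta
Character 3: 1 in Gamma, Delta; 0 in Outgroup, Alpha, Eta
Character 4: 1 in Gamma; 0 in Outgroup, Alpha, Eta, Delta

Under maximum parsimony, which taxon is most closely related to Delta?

Character polarity is set by the outgroup: the derived state is whichever differs from the outgroup's state, so for Character 1 the derived state is '0', and for the remaining characters it is '1'.
Only Alpha and Eta show the derived state '0' for Character 1, supporting them as a clade.
Character 2 (derived state '1') is unique to Alpha (autapomorphy; uninformative for grouping).
Character 3 (derived state '1') is shared by Delta and Gamma — a synapomorphy uniting that clade.
Character 4 (derived state '1') is unique to Gamma (autapomorphy; uninformative for grouping).
Most parsimonious ingroup topology: ((Alpha,Eta),(Gamma,Delta)).
Delta and Gamma form a cherry on this tree, so they are sister taxa.

Gamma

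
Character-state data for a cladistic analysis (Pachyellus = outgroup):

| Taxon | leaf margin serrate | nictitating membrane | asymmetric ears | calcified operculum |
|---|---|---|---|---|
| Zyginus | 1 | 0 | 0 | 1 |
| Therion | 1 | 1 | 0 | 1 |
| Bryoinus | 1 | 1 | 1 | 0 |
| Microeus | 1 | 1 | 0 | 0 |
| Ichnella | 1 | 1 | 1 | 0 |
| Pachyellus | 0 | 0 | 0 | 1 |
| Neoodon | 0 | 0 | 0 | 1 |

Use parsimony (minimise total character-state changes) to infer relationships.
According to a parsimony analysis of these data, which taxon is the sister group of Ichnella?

Bryoinus

Character polarity is set by the outgroup: the derived state is whichever differs from the outgroup's state, so for calcified operculum the derived state is '0', and for the remaining characters it is '1'.
leaf margin serrate (derived state '1') is shared by Bryoinus, Ichnella, Microeus, Therion, and Zyginus — a synapomorphy uniting that clade.
Only Bryoinus, Ichnella, Microeus, and Therion show the derived state '1' for nictitating membrane, supporting them as a clade.
Only Bryoinus and Ichnella show the derived state '1' for asymmetric ears, supporting them as a clade.
Only Bryoinus, Ichnella, and Microeus show the derived state '0' for calcified operculum, supporting them as a clade.
Most parsimonious ingroup topology: ((((Microeus,(Ichnella,Bryoinus)),Therion),Zyginus),Neoodon).
Ichnella and Bryoinus form a cherry on this tree, so they are sister taxa.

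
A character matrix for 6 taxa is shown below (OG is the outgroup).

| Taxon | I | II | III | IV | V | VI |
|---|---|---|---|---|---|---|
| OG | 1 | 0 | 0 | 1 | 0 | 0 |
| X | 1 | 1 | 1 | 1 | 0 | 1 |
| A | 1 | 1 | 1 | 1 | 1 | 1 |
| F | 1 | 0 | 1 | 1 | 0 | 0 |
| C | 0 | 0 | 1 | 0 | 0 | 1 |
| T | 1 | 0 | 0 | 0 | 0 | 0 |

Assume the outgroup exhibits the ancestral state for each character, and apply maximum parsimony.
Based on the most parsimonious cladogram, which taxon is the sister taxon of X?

A

Character polarity is set by the outgroup: the derived state is whichever differs from the outgroup's state, so for I, IV the derived state is '0', and for the remaining characters it is '1'.
I: derived state '0' in C only — an autapomorphy, so it tells us nothing about relationships among taxa.
II (derived state '1') is shared by A and X — a synapomorphy uniting that clade.
III: derived state '1' in A, C, F, and X only — synapomorphy for {A, C, F, X}.
IV (state '0') occurs in C and T but conflicts with the nesting implied by the other characters — most parsimoniously interpreted as homoplasy.
V (derived state '1') is unique to A (autapomorphy; uninformative for grouping).
VI (derived state '1') is shared by A, C, and X — a synapomorphy uniting that clade.
Most parsimonious ingroup topology: ((((X,A),C),F),T).
X and A form a cherry on this tree, so they are sister taxa.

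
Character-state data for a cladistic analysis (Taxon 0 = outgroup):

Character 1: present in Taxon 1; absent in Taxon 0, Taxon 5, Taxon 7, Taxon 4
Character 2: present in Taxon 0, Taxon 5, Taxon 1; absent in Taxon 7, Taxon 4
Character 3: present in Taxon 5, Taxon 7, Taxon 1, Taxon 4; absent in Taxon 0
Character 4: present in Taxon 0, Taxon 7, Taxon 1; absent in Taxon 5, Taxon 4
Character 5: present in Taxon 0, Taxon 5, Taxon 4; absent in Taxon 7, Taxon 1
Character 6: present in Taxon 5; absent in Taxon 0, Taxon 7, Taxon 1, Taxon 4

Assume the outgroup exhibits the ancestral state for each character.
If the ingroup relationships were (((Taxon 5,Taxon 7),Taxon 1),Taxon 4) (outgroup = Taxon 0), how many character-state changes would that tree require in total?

9

Map each character onto (((Taxon 5,Taxon 7),Taxon 1),Taxon 4) (rooted by Taxon 0) and count the minimum state changes it requires (Fitch parsimony):
Character 1: 1; Character 2: 2; Character 3: 1; Character 4: 2; Character 5: 2; Character 6: 1.
Total tree length = 9.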